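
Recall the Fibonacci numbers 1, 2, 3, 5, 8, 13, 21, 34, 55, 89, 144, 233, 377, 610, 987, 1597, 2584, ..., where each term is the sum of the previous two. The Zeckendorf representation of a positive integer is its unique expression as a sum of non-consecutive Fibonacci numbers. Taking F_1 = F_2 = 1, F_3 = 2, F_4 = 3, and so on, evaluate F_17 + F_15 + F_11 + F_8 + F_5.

F_17 + F_15 + F_11 + F_8 + F_5 = 1597 + 610 + 89 + 21 + 5 = 2322.

2322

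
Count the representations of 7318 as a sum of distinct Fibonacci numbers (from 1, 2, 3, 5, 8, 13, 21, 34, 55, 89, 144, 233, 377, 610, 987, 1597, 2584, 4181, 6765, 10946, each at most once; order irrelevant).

47

Each representation comes from the Zeckendorf form by replacing some F_k with F_{k−1} + F_{k−2} where possible.
7318 = 6765+377+144+21+8+3 = 6765+377+144+21+8+2+1 = 6765+377+89+55+21+8+3 = 6765+377+144+21+5+3+2+1 = … (43 more), for 47 in all.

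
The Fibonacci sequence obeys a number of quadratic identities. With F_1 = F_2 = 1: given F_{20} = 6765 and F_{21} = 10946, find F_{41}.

165580141

By F_{2k+1} = F_k² + F_{k+1}²: F_{41} = 6765² + 10946² = 45765225 + 119814916 = 165580141.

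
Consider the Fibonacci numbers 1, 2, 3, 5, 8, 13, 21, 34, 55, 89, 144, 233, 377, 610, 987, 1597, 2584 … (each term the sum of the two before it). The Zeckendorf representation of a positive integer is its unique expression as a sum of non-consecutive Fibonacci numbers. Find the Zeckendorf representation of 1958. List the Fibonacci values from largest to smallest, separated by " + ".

1597 + 233 + 89 + 34 + 5

Greedily peel off the largest Fibonacci term at each step:
subtract 1597 from 1958: 361 remains
subtract 233 from 361: 128 remains
subtract 89 from 128: 39 remains
subtract 34 from 39: 5 remains
subtract 5 from 5: 0 remains
So 1958 = 1597 + 233 + 89 + 34 + 5, with no two terms consecutive in the sequence.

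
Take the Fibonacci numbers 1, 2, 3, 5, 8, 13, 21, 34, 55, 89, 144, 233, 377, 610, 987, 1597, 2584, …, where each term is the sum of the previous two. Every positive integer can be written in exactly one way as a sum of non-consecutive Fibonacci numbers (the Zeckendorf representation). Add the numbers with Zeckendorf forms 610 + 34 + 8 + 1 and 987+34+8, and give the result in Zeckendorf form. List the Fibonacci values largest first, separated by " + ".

1597 + 55 + 21 + 8 + 1

The two numbers are 653 and 1029, so their sum is 1682.
1682 − 1597 = 85
85 − 55 = 30
30 − 21 = 9
9 − 8 = 1
1 − 1 = 0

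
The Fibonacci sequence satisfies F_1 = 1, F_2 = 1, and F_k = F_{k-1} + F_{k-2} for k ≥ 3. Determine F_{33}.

3524578

Iterating the recurrence up to F_{25} = 75025 and F_{24} = 46368:
F_{26} = F_{25} + F_{24} = 75025 + 46368 = 121393
F_{27} = F_{26} + F_{25} = 121393 + 75025 = 196418
F_{28} = F_{27} + F_{26} = 196418 + 121393 = 317811
F_{29} = F_{28} + F_{27} = 317811 + 196418 = 514229
F_{30} = F_{29} + F_{28} = 514229 + 317811 = 832040
F_{31} = F_{30} + F_{29} = 832040 + 514229 = 1346269
F_{32} = F_{31} + F_{30} = 1346269 + 832040 = 2178309
F_{33} = F_{32} + F_{31} = 2178309 + 1346269 = 3524578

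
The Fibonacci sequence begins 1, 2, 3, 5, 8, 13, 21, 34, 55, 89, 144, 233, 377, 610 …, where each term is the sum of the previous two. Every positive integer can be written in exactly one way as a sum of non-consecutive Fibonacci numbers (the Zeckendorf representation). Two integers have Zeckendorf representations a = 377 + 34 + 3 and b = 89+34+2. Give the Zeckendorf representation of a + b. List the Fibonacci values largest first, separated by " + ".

The two numbers are 414 and 125, so their sum is 539.
Greedy algorithm:
539 − 377 = 162
162 − 144 = 18
18 − 13 = 5
5 − 5 = 0

377 + 144 + 13 + 5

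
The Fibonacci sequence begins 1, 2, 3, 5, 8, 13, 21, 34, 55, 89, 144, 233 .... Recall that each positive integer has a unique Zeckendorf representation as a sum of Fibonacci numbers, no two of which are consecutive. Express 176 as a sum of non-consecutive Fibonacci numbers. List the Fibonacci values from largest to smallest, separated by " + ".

176: greatest Fibonacci not exceeding it is 144, leaving 32
32: greatest Fibonacci not exceeding it is 21, leaving 11
11: greatest Fibonacci not exceeding it is 8, leaving 3
3: greatest Fibonacci not exceeding it is 3, leaving 0
So 176 = 144 + 21 + 8 + 3, with no two terms consecutive in the sequence.

144 + 21 + 8 + 3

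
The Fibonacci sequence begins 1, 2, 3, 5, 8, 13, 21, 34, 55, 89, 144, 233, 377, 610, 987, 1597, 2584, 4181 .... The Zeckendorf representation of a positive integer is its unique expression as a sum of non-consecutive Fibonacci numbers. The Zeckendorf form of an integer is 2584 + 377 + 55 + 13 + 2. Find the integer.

2584 + 377 + 55 + 13 + 2 = 3031.

3031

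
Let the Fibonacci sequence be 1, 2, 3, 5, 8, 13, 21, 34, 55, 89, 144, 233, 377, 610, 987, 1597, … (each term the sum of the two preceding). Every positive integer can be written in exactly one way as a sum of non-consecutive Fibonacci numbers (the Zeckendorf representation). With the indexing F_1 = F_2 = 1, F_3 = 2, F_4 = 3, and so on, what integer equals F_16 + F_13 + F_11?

F_16 + F_13 + F_11 = 987 + 233 + 89 = 1309.

1309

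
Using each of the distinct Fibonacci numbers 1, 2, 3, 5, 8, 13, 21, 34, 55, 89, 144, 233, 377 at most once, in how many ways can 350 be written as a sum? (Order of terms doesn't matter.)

6

350 = 233+89+21+5+2 = 233+89+13+8+5+2 = 233+55+34+21+5+2 = 233+55+34+13+8+5+2 = 144+89+55+34+21+5+2 = … (1 more), for 6 in all.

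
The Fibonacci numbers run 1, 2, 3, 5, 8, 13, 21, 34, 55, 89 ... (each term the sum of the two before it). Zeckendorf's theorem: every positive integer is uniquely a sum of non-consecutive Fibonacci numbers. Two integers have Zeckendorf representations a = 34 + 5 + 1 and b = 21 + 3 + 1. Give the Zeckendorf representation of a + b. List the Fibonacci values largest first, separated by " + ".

The two numbers are 40 and 25, so their sum is 65.
subtract 55 from 65: 10 remains
subtract 8 from 10: 2 remains
subtract 2 from 2: 0 remains

55 + 8 + 2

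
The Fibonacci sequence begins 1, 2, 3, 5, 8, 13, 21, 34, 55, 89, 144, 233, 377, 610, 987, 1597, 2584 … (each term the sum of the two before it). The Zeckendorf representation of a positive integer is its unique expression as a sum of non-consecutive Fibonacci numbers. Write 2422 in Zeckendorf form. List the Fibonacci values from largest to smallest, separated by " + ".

1597 + 610 + 144 + 55 + 13 + 3

2422 − 1597 = 825
825 − 610 = 215
215 − 144 = 71
71 − 55 = 16
16 − 13 = 3
3 − 3 = 0
So 2422 = 1597 + 610 + 144 + 55 + 13 + 3, with no two terms consecutive in the sequence.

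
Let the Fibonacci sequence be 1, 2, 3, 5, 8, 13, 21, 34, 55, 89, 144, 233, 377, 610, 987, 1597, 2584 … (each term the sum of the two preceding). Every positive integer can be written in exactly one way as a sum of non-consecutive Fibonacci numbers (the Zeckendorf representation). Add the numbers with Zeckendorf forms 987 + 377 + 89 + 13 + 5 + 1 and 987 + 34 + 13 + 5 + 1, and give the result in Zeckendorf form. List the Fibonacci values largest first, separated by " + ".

1597 + 610 + 233 + 55 + 13 + 3 + 1

The two numbers are 1472 and 1040, so their sum is 2512.
Repeatedly subtract the largest Fibonacci number that fits:
2512: greatest Fibonacci not exceeding it is 1597, leaving 915
915: greatest Fibonacci not exceeding it is 610, leaving 305
305: greatest Fibonacci not exceeding it is 233, leaving 72
72: greatest Fibonacci not exceeding it is 55, leaving 17
17: greatest Fibonacci not exceeding it is 13, leaving 4
4: greatest Fibonacci not exceeding it is 3, leaving 1
1: greatest Fibonacci not exceeding it is 1, leaving 0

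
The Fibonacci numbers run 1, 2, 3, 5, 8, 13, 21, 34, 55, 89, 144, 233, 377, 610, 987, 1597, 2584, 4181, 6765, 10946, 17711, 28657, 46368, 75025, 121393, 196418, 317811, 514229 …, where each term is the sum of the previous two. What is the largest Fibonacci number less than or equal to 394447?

317811 ≤ 394447 < 514229, so the largest Fibonacci number not exceeding 394447 is 317811.

317811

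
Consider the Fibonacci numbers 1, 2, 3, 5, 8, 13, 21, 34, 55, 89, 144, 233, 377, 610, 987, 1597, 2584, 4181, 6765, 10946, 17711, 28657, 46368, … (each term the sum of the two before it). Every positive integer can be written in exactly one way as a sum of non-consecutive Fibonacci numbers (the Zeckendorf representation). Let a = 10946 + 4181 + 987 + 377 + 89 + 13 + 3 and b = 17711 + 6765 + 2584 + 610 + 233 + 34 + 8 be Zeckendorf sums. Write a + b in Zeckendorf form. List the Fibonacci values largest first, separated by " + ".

The two numbers are 16596 and 27945, so their sum is 44541.
Repeatedly subtract the largest Fibonacci number that fits:
44541 − 28657 = 15884
15884 − 10946 = 4938
4938 − 4181 = 757
757 − 610 = 147
147 − 144 = 3
3 − 3 = 0

28657 + 10946 + 4181 + 610 + 144 + 3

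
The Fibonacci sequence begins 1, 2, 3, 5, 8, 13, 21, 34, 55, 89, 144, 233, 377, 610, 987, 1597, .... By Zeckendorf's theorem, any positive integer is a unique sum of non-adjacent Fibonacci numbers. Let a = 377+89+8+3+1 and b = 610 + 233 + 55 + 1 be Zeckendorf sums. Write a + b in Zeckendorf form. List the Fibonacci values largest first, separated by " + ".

The two numbers are 478 and 899, so their sum is 1377.
subtract 987 from 1377: 390 remains
subtract 377 from 390: 13 remains
subtract 13 from 13: 0 remains

987 + 377 + 13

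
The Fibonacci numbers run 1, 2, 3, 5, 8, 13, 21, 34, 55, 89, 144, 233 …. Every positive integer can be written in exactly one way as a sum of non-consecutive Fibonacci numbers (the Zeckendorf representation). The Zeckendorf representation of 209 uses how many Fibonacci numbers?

Greedy algorithm:
take 144 (≤ 209); 209 − 144 = 65
take 55 (≤ 65); 65 − 55 = 10
take 8 (≤ 10); 10 − 8 = 2
take 2 (≤ 2); 2 − 2 = 0
209 = 144 + 55 + 8 + 2, which has 4 terms.

4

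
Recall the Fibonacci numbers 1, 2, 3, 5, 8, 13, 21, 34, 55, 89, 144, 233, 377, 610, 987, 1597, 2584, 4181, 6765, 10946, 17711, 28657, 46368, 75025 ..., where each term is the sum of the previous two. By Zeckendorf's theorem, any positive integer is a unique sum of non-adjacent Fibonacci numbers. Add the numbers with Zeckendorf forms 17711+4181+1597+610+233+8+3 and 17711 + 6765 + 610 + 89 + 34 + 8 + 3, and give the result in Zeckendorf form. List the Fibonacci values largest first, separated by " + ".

The two numbers are 24343 and 25220, so their sum is 49563.
49563 − 46368 = 3195
3195 − 2584 = 611
611 − 610 = 1
1 − 1 = 0

46368 + 2584 + 610 + 1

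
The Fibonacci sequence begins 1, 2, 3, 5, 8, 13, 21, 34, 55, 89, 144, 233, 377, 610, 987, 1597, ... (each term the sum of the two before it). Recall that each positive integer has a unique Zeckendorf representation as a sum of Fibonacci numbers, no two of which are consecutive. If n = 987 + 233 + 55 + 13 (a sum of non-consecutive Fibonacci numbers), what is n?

1288

987 + 233 + 55 + 13 = 1288.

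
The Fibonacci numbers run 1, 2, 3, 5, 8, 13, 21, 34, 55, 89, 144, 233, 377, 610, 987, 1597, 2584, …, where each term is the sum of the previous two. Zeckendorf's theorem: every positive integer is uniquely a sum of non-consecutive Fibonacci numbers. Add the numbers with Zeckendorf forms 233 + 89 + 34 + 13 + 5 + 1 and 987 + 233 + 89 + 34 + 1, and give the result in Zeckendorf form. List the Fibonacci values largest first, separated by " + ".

1597 + 89 + 21 + 8 + 3 + 1

The two numbers are 375 and 1344, so their sum is 1719.
Greedily peel off the largest Fibonacci term at each step:
largest Fibonacci ≤ 1719 is 1597; 1719 − 1597 = 122
largest Fibonacci ≤ 122 is 89; 122 − 89 = 33
largest Fibonacci ≤ 33 is 21; 33 − 21 = 12
largest Fibonacci ≤ 12 is 8; 12 − 8 = 4
largest Fibonacci ≤ 4 is 3; 4 − 3 = 1
largest Fibonacci ≤ 1 is 1; 1 − 1 = 0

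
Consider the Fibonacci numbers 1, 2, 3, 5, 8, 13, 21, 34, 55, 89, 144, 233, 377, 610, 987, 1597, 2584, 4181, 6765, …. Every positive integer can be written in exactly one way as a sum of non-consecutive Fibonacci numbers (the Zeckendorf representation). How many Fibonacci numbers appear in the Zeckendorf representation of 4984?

6

take 4181 (≤ 4984); 4984 − 4181 = 803
take 610 (≤ 803); 803 − 610 = 193
take 144 (≤ 193); 193 − 144 = 49
take 34 (≤ 49); 49 − 34 = 15
take 13 (≤ 15); 15 − 13 = 2
take 2 (≤ 2); 2 − 2 = 0
4984 = 4181 + 610 + 144 + 34 + 13 + 2, which has 6 terms.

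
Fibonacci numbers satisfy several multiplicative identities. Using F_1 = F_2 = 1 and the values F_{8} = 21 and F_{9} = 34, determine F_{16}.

987

By the doubling identity F_{2k} = F_k(2F_{k+1} − F_k): F_{16} = 21·(2·34 − 21) = 21·47 = 987.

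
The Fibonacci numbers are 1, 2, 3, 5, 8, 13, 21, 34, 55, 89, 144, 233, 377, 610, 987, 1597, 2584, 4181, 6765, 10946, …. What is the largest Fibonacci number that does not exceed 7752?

6765 ≤ 7752 < 10946, so the largest Fibonacci number not exceeding 7752 is 6765.

6765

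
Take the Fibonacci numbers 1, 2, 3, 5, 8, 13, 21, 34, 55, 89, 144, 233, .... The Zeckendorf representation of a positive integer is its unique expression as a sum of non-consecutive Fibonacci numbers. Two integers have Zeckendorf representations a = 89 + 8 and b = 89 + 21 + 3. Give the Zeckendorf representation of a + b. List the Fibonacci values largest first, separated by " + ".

The two numbers are 97 and 113, so their sum is 210.
Greedily peel off the largest Fibonacci term at each step:
subtract 144 from 210: 66 remains
subtract 55 from 66: 11 remains
subtract 8 from 11: 3 remains
subtract 3 from 3: 0 remains

144 + 55 + 8 + 3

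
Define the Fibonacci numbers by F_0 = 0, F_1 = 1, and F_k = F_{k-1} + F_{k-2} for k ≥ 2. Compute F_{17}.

1597

Iterating the recurrence up to F_{11} = 89 and F_{10} = 55:
F_{12} = F_{11} + F_{10} = 89 + 55 = 144
F_{13} = F_{12} + F_{11} = 144 + 89 = 233
F_{14} = F_{13} + F_{12} = 233 + 144 = 377
F_{15} = F_{14} + F_{13} = 377 + 233 = 610
F_{16} = F_{15} + F_{14} = 610 + 377 = 987
F_{17} = F_{16} + F_{15} = 987 + 610 = 1597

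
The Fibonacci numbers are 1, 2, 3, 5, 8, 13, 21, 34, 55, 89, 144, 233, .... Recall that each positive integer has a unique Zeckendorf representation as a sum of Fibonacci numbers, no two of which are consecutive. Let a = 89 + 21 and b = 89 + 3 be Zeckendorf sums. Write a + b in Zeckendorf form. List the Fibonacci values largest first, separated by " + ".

144 + 55 + 3

The two numbers are 110 and 92, so their sum is 202.
largest Fibonacci ≤ 202 is 144; 202 − 144 = 58
largest Fibonacci ≤ 58 is 55; 58 − 55 = 3
largest Fibonacci ≤ 3 is 3; 3 − 3 = 0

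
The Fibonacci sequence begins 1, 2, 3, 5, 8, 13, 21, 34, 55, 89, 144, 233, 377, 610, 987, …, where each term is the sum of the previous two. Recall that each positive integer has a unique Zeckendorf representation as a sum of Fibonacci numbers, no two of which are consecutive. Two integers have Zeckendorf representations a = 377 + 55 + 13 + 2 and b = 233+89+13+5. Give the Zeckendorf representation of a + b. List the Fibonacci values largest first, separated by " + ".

The two numbers are 447 and 340, so their sum is 787.
787: greatest Fibonacci not exceeding it is 610, leaving 177
177: greatest Fibonacci not exceeding it is 144, leaving 33
33: greatest Fibonacci not exceeding it is 21, leaving 12
12: greatest Fibonacci not exceeding it is 8, leaving 4
4: greatest Fibonacci not exceeding it is 3, leaving 1
1: greatest Fibonacci not exceeding it is 1, leaving 0

610 + 144 + 21 + 8 + 3 + 1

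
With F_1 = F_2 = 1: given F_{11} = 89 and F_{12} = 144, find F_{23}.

28657

By F_{2k+1} = F_k² + F_{k+1}²: F_{23} = 89² + 144² = 7921 + 20736 = 28657.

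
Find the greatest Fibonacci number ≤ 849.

610 ≤ 849 < 987, so the largest Fibonacci number not exceeding 849 is 610.

610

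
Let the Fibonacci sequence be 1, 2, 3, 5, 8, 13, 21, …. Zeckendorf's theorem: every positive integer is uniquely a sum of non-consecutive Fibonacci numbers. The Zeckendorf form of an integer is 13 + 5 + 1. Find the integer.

19

13 + 5 + 1 = 19.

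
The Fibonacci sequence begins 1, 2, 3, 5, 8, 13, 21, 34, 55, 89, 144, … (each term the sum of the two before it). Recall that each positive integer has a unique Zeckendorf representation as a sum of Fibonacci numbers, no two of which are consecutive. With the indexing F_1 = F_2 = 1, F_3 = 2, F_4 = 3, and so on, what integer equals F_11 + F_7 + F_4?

F_11 + F_7 + F_4 = 89 + 13 + 3 = 105.

105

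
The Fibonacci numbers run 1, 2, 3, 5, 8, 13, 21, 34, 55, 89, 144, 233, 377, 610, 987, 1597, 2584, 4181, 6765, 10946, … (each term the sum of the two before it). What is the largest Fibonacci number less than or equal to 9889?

6765

6765 ≤ 9889 < 10946, so the largest Fibonacci number not exceeding 9889 is 6765.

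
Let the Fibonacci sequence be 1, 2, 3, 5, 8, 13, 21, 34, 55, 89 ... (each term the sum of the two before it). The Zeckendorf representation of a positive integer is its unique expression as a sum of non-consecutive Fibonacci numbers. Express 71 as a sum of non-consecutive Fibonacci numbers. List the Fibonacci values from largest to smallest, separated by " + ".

55 + 13 + 3

55 ≤ 71 < 89, so take 55; remainder 16
13 ≤ 16 < 21, so take 13; remainder 3
3 ≤ 3 < 5, so take 3; remainder 0
So 71 = 55 + 13 + 3, with no two terms consecutive in the sequence.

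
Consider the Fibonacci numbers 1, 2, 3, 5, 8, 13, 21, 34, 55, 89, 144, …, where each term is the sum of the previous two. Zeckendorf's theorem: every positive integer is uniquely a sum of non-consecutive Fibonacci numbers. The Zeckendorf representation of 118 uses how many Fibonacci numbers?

3

Greedy algorithm:
take 89 (≤ 118); 118 − 89 = 29
take 21 (≤ 29); 29 − 21 = 8
take 8 (≤ 8); 8 − 8 = 0
118 = 89 + 21 + 8, which has 3 terms.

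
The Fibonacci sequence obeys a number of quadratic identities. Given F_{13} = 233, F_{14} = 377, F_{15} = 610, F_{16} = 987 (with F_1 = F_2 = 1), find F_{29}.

By the addition formula F_{m+n} = F_m F_{n+1} + F_{m−1} F_n with m=16, n=13: F_{29} = 987·377 + 610·233 = 372099 + 142130 = 514229.

514229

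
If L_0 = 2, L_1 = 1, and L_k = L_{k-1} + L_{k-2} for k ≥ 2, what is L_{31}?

3010349

Iterating the recurrence up to L_{24} = 103682 and L_{23} = 64079:
L_{25} = L_{24} + L_{23} = 103682 + 64079 = 167761
L_{26} = L_{25} + L_{24} = 167761 + 103682 = 271443
L_{27} = L_{26} + L_{25} = 271443 + 167761 = 439204
L_{28} = L_{27} + L_{26} = 439204 + 271443 = 710647
L_{29} = L_{28} + L_{27} = 710647 + 439204 = 1149851
L_{30} = L_{29} + L_{28} = 1149851 + 710647 = 1860498
L_{31} = L_{30} + L_{29} = 1860498 + 1149851 = 3010349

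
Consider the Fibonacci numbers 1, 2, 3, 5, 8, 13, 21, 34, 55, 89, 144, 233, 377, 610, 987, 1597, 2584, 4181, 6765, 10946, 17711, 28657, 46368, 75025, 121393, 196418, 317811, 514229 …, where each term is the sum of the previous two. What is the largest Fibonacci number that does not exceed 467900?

317811

317811 ≤ 467900 < 514229, so the largest Fibonacci number not exceeding 467900 is 317811.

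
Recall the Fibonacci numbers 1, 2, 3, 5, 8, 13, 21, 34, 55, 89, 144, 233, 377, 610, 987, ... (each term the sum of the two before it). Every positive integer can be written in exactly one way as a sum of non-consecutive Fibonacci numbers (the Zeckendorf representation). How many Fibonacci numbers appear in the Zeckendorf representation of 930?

6

Repeatedly subtract the largest Fibonacci number that fits:
930 − 610 = 320
320 − 233 = 87
87 − 55 = 32
32 − 21 = 11
11 − 8 = 3
3 − 3 = 0
930 = 610 + 233 + 55 + 21 + 8 + 3, which has 6 terms.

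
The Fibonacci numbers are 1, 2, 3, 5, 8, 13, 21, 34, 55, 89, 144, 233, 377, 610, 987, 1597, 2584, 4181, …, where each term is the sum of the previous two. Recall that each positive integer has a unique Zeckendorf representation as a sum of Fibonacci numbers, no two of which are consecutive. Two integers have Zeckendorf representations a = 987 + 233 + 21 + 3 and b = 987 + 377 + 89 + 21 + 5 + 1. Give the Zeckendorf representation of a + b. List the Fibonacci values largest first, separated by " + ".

The two numbers are 1244 and 1480, so their sum is 2724.
largest Fibonacci ≤ 2724 is 2584; 2724 − 2584 = 140
largest Fibonacci ≤ 140 is 89; 140 − 89 = 51
largest Fibonacci ≤ 51 is 34; 51 − 34 = 17
largest Fibonacci ≤ 17 is 13; 17 − 13 = 4
largest Fibonacci ≤ 4 is 3; 4 − 3 = 1
largest Fibonacci ≤ 1 is 1; 1 − 1 = 0

2584 + 89 + 34 + 13 + 3 + 1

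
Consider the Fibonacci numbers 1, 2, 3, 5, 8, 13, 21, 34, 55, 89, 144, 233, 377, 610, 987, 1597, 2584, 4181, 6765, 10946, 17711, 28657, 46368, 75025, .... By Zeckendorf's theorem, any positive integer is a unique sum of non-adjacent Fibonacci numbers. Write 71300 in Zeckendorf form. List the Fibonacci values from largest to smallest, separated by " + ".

Greedily peel off the largest Fibonacci term at each step:
71300 − 46368 = 24932
24932 − 17711 = 7221
7221 − 6765 = 456
456 − 377 = 79
79 − 55 = 24
24 − 21 = 3
3 − 3 = 0
So 71300 = 46368 + 17711 + 6765 + 377 + 55 + 21 + 3, with no two terms consecutive in the sequence.

46368 + 17711 + 6765 + 377 + 55 + 21 + 3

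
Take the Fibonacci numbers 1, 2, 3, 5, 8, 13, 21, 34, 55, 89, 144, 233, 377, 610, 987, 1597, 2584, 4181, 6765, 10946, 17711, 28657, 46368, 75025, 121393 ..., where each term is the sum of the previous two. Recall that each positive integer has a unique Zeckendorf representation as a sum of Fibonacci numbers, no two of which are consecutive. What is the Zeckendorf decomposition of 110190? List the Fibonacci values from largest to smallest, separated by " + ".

75025 + 28657 + 4181 + 1597 + 610 + 89 + 21 + 8 + 2

subtract 75025 from 110190: 35165 remains
subtract 28657 from 35165: 6508 remains
subtract 4181 from 6508: 2327 remains
subtract 1597 from 2327: 730 remains
subtract 610 from 730: 120 remains
subtract 89 from 120: 31 remains
subtract 21 from 31: 10 remains
subtract 8 from 10: 2 remains
subtract 2 from 2: 0 remains
So 110190 = 75025 + 28657 + 4181 + 1597 + 610 + 89 + 21 + 8 + 2, with no two terms consecutive in the sequence.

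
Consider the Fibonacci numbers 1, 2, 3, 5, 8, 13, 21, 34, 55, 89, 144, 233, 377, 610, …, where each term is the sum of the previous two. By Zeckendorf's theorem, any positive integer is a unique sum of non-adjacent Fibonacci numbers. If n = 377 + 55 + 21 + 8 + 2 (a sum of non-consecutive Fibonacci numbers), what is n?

377 + 55 + 21 + 8 + 2 = 463.

463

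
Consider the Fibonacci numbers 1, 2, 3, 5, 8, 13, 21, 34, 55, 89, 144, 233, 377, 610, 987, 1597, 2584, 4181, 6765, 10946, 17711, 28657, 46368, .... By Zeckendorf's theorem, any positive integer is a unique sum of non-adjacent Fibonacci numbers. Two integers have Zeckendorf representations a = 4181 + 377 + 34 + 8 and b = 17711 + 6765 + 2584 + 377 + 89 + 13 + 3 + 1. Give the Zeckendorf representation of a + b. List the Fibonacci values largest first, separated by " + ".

The two numbers are 4600 and 27543, so their sum is 32143.
Greedy algorithm:
subtract 28657 from 32143: 3486 remains
subtract 2584 from 3486: 902 remains
subtract 610 from 902: 292 remains
subtract 233 from 292: 59 remains
subtract 55 from 59: 4 remains
subtract 3 from 4: 1 remains
subtract 1 from 1: 0 remains

28657 + 2584 + 610 + 233 + 55 + 3 + 1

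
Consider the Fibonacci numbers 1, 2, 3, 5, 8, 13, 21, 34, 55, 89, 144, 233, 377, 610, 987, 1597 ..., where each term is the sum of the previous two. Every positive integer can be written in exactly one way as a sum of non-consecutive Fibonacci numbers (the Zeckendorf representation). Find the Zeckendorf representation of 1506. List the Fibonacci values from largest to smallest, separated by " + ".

987 + 377 + 89 + 34 + 13 + 5 + 1

take 987 (≤ 1506); 1506 − 987 = 519
take 377 (≤ 519); 519 − 377 = 142
take 89 (≤ 142); 142 − 89 = 53
take 34 (≤ 53); 53 − 34 = 19
take 13 (≤ 19); 19 − 13 = 6
take 5 (≤ 6); 6 − 5 = 1
take 1 (≤ 1); 1 − 1 = 0
So 1506 = 987 + 377 + 89 + 34 + 13 + 5 + 1, with no two terms consecutive in the sequence.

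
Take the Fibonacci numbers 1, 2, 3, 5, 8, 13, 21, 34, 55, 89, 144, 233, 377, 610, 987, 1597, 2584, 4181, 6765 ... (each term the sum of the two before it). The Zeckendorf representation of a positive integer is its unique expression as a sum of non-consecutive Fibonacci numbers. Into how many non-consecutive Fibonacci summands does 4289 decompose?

5

Greedily peel off the largest Fibonacci term at each step:
take 4181 (≤ 4289); 4289 − 4181 = 108
take 89 (≤ 108); 108 − 89 = 19
take 13 (≤ 19); 19 − 13 = 6
take 5 (≤ 6); 6 − 5 = 1
take 1 (≤ 1); 1 − 1 = 0
4289 = 4181 + 89 + 13 + 5 + 1, which has 5 terms.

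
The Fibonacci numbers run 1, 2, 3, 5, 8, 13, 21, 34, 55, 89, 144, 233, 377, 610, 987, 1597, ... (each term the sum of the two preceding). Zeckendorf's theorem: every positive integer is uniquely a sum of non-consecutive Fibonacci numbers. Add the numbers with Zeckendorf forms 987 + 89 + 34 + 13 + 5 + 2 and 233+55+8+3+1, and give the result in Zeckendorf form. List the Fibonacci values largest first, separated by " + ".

987 + 377 + 55 + 8 + 3

The two numbers are 1130 and 300, so their sum is 1430.
take 987 (≤ 1430); 1430 − 987 = 443
take 377 (≤ 443); 443 − 377 = 66
take 55 (≤ 66); 66 − 55 = 11
take 8 (≤ 11); 11 − 8 = 3
take 3 (≤ 3); 3 − 3 = 0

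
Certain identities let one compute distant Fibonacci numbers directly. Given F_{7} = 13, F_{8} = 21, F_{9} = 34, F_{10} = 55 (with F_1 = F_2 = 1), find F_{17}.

By the addition formula F_{m+n} = F_m F_{n+1} + F_{m−1} F_n with m=8, n=9: F_{17} = 21·55 + 13·34 = 1155 + 442 = 1597.

1597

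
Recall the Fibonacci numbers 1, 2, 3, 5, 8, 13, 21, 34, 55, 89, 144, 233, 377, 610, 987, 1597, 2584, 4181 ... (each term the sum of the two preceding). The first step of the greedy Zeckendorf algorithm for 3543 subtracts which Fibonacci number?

2584 ≤ 3543 < 4181, so the largest Fibonacci number not exceeding 3543 is 2584.

2584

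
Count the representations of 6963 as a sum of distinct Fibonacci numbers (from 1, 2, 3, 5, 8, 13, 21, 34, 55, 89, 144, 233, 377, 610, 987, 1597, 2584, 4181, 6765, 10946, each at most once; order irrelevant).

9

Each representation comes from the Zeckendorf form by replacing some F_k with F_{k−1} + F_{k−2} where possible.
6963 = 6765+144+34+13+5+2 = 6765+89+55+34+13+5+2 = 4181+2584+144+34+13+5+2 = … (6 more), for 9 in all.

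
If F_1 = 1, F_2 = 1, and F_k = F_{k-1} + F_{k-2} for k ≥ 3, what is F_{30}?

832040

Iterating the recurrence up to F_{25} = 75025 and F_{24} = 46368:
F_{26} = F_{25} + F_{24} = 75025 + 46368 = 121393
F_{27} = F_{26} + F_{25} = 121393 + 75025 = 196418
F_{28} = F_{27} + F_{26} = 196418 + 121393 = 317811
F_{29} = F_{28} + F_{27} = 317811 + 196418 = 514229
F_{30} = F_{29} + F_{28} = 514229 + 317811 = 832040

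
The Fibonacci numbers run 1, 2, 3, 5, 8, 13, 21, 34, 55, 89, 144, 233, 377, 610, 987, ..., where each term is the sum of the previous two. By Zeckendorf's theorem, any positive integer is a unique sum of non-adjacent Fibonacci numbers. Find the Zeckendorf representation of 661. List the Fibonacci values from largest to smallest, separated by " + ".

largest Fibonacci ≤ 661 is 610; 661 − 610 = 51
largest Fibonacci ≤ 51 is 34; 51 − 34 = 17
largest Fibonacci ≤ 17 is 13; 17 − 13 = 4
largest Fibonacci ≤ 4 is 3; 4 − 3 = 1
largest Fibonacci ≤ 1 is 1; 1 − 1 = 0
So 661 = 610 + 34 + 13 + 3 + 1, with no two terms consecutive in the sequence.

610 + 34 + 13 + 3 + 1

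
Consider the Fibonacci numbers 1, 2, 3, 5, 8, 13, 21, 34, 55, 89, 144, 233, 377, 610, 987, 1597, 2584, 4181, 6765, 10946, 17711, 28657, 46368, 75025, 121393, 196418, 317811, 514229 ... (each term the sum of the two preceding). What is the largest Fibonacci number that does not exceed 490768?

317811

317811 ≤ 490768 < 514229, so the largest Fibonacci number not exceeding 490768 is 317811.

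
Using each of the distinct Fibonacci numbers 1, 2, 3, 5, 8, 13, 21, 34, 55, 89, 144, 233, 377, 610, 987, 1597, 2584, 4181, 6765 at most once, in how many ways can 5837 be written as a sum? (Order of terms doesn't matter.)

21

5837 = 4181+1597+55+3+1 = 4181+1597+34+21+3+1 = 4181+987+610+55+3+1 = … (18 more), for 21 in all.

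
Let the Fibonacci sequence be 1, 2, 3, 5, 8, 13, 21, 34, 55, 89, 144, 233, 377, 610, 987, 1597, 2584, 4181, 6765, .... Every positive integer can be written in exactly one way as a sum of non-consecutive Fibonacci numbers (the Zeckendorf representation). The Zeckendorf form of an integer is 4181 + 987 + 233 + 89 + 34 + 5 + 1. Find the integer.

4181 + 987 + 233 + 89 + 34 + 5 + 1 = 5530.

5530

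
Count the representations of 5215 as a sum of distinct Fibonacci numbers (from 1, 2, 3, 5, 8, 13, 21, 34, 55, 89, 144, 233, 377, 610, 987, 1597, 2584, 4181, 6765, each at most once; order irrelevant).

40

Each representation comes from the Zeckendorf form by replacing some F_k with F_{k−1} + F_{k−2} where possible.
5215 = 4181+987+34+13 = 4181+987+34+8+5 = 4181+610+377+34+13 = 4181+987+34+8+3+2 = 4181+987+21+13+8+5 = … (35 more), for 40 in all.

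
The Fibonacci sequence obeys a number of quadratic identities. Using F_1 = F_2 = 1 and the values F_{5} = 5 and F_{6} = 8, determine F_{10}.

55

By the doubling identity F_{2k} = F_k(2F_{k+1} − F_k): F_{10} = 5·(2·8 − 5) = 5·11 = 55.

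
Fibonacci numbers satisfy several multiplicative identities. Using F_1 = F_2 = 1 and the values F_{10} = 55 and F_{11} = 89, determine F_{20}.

6765

By the doubling identity F_{2k} = F_k(2F_{k+1} − F_k): F_{20} = 55·(2·89 − 55) = 55·123 = 6765.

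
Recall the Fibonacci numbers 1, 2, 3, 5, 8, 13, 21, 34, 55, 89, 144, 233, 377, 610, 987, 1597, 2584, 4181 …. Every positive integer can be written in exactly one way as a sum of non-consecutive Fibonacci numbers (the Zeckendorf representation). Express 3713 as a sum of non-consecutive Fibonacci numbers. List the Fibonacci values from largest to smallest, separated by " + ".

2584 + 987 + 89 + 34 + 13 + 5 + 1

3713 − 2584 = 1129
1129 − 987 = 142
142 − 89 = 53
53 − 34 = 19
19 − 13 = 6
6 − 5 = 1
1 − 1 = 0
So 3713 = 2584 + 987 + 89 + 34 + 13 + 5 + 1, with no two terms consecutive in the sequence.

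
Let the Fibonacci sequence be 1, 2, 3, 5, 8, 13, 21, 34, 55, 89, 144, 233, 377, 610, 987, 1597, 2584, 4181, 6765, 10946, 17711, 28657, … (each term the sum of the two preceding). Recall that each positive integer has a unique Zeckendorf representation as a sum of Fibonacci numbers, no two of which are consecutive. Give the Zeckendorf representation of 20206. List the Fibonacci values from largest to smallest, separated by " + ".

17711 + 1597 + 610 + 233 + 55

20206 − 17711 = 2495
2495 − 1597 = 898
898 − 610 = 288
288 − 233 = 55
55 − 55 = 0
So 20206 = 17711 + 1597 + 610 + 233 + 55, with no two terms consecutive in the sequence.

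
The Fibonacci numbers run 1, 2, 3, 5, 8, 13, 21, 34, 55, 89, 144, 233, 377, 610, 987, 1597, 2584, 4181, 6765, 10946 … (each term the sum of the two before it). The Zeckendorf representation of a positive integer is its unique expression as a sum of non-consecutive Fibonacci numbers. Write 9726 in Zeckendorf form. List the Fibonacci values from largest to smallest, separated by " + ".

6765 + 2584 + 377

9726 − 6765 = 2961
2961 − 2584 = 377
377 − 377 = 0
So 9726 = 6765 + 2584 + 377, with no two terms consecutive in the sequence.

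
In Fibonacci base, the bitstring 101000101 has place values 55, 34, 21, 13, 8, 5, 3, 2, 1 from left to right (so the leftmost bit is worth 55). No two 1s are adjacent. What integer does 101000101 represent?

80

Summing the place values of the 1 bits: 55 + 21 + 3 + 1 = 80.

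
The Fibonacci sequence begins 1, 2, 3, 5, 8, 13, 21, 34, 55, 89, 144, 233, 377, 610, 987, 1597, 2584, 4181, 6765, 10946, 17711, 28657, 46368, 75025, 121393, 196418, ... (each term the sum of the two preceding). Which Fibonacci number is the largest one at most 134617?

121393

121393 ≤ 134617 < 196418, so the largest Fibonacci number not exceeding 134617 is 121393.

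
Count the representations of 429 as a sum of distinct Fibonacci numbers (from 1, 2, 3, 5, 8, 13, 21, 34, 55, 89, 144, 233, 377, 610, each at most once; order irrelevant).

Each representation comes from the Zeckendorf form by replacing some F_k with F_{k−1} + F_{k−2} where possible.
429 = 377+34+13+5 = 377+34+13+3+2 = 233+144+34+13+5 = 377+34+8+5+3+2 = … (8 more), for 12 in all.

12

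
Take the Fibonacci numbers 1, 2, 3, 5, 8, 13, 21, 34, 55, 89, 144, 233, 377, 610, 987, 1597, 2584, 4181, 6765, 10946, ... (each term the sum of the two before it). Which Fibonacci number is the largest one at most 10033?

6765 ≤ 10033 < 10946, so the largest Fibonacci number not exceeding 10033 is 6765.

6765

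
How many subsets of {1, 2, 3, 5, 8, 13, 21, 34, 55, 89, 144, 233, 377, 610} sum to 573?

12

573 = 377+144+34+13+5 = 377+144+34+13+3+2 = 377+89+55+34+13+5 = 377+144+34+8+5+3+2 = … (8 more), for 12 in all.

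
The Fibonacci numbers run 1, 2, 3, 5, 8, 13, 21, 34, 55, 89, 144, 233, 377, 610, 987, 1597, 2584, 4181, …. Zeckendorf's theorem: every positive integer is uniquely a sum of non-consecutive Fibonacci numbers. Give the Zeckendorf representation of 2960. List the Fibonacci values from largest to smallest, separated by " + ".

Greedy algorithm:
2960: greatest Fibonacci not exceeding it is 2584, leaving 376
376: greatest Fibonacci not exceeding it is 233, leaving 143
143: greatest Fibonacci not exceeding it is 89, leaving 54
54: greatest Fibonacci not exceeding it is 34, leaving 20
20: greatest Fibonacci not exceeding it is 13, leaving 7
7: greatest Fibonacci not exceeding it is 5, leaving 2
2: greatest Fibonacci not exceeding it is 2, leaving 0
So 2960 = 2584 + 233 + 89 + 34 + 13 + 5 + 2, with no two terms consecutive in the sequence.

2584 + 233 + 89 + 34 + 13 + 5 + 2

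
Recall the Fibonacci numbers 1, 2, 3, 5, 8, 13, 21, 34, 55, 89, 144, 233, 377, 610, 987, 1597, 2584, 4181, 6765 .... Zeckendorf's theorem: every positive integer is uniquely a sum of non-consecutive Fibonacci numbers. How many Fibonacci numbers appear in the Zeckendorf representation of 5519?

6

Greedy algorithm:
largest Fibonacci ≤ 5519 is 4181; 5519 − 4181 = 1338
largest Fibonacci ≤ 1338 is 987; 1338 − 987 = 351
largest Fibonacci ≤ 351 is 233; 351 − 233 = 118
largest Fibonacci ≤ 118 is 89; 118 − 89 = 29
largest Fibonacci ≤ 29 is 21; 29 − 21 = 8
largest Fibonacci ≤ 8 is 8; 8 − 8 = 0
5519 = 4181 + 987 + 233 + 89 + 21 + 8, which has 6 terms.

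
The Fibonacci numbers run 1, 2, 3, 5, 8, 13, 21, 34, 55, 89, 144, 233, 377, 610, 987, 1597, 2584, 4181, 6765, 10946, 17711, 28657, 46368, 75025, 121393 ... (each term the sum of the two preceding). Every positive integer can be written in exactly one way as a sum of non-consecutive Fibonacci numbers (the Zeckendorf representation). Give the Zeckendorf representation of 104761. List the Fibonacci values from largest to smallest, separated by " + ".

75025 + 28657 + 987 + 89 + 3

104761 − 75025 = 29736
29736 − 28657 = 1079
1079 − 987 = 92
92 − 89 = 3
3 − 3 = 0
So 104761 = 75025 + 28657 + 987 + 89 + 3, with no two terms consecutive in the sequence.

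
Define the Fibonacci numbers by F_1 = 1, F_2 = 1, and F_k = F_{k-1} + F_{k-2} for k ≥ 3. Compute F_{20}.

6765

Iterating the recurrence up to F_{16} = 987 and F_{15} = 610:
F_{17} = F_{16} + F_{15} = 987 + 610 = 1597
F_{18} = F_{17} + F_{16} = 1597 + 987 = 2584
F_{19} = F_{18} + F_{17} = 2584 + 1597 = 4181
F_{20} = F_{19} + F_{18} = 4181 + 2584 = 6765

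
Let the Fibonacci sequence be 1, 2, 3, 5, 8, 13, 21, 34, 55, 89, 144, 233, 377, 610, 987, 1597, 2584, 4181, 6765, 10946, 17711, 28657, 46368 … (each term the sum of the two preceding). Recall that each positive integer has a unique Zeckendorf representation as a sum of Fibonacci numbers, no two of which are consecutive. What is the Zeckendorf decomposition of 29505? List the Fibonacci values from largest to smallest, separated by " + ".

Greedily peel off the largest Fibonacci term at each step:
28657 ≤ 29505 < 46368, so take 28657; remainder 848
610 ≤ 848 < 987, so take 610; remainder 238
233 ≤ 238 < 377, so take 233; remainder 5
5 ≤ 5 < 8, so take 5; remainder 0
So 29505 = 28657 + 610 + 233 + 5, with no two terms consecutive in the sequence.

28657 + 610 + 233 + 5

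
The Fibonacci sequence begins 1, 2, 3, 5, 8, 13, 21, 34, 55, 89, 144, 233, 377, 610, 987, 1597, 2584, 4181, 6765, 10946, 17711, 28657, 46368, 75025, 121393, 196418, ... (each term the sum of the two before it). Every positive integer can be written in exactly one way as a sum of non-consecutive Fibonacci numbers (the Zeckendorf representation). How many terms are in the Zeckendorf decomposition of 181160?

7

181160 − 121393 = 59767
59767 − 46368 = 13399
13399 − 10946 = 2453
2453 − 1597 = 856
856 − 610 = 246
246 − 233 = 13
13 − 13 = 0
181160 = 121393 + 46368 + 10946 + 1597 + 610 + 233 + 13, which has 7 terms.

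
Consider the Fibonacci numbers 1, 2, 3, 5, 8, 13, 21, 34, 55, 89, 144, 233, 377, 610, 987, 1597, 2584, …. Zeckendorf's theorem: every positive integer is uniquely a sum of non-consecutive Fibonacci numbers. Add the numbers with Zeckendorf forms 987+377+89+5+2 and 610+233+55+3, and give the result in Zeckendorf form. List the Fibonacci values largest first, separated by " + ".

The two numbers are 1460 and 901, so their sum is 2361.
Greedy algorithm:
subtract 1597 from 2361: 764 remains
subtract 610 from 764: 154 remains
subtract 144 from 154: 10 remains
subtract 8 from 10: 2 remains
subtract 2 from 2: 0 remains

1597 + 610 + 144 + 8 + 2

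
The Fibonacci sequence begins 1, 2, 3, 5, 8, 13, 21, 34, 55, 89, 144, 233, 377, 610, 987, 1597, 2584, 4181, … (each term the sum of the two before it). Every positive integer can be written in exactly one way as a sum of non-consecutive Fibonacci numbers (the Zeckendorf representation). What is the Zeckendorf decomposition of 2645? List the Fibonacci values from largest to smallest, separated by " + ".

Repeatedly subtract the largest Fibonacci number that fits:
largest Fibonacci ≤ 2645 is 2584; 2645 − 2584 = 61
largest Fibonacci ≤ 61 is 55; 61 − 55 = 6
largest Fibonacci ≤ 6 is 5; 6 − 5 = 1
largest Fibonacci ≤ 1 is 1; 1 − 1 = 0
So 2645 = 2584 + 55 + 5 + 1, with no two terms consecutive in the sequence.

2584 + 55 + 5 + 1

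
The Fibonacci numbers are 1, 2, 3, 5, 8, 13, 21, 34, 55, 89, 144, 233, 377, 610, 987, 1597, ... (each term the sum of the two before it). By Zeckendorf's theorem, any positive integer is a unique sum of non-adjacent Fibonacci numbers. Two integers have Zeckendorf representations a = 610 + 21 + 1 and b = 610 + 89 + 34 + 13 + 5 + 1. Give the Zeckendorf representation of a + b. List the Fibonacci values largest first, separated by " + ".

987 + 377 + 13 + 5 + 2

The two numbers are 632 and 752, so their sum is 1384.
largest Fibonacci ≤ 1384 is 987; 1384 − 987 = 397
largest Fibonacci ≤ 397 is 377; 397 − 377 = 20
largest Fibonacci ≤ 20 is 13; 20 − 13 = 7
largest Fibonacci ≤ 7 is 5; 7 − 5 = 2
largest Fibonacci ≤ 2 is 2; 2 − 2 = 0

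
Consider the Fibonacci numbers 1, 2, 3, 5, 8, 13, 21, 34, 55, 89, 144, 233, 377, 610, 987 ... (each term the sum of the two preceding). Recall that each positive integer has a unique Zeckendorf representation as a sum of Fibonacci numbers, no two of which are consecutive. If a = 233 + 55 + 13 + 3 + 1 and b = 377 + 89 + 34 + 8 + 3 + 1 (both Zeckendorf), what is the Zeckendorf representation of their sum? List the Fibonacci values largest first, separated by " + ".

610 + 144 + 55 + 8

The two numbers are 305 and 512, so their sum is 817.
817: greatest Fibonacci not exceeding it is 610, leaving 207
207: greatest Fibonacci not exceeding it is 144, leaving 63
63: greatest Fibonacci not exceeding it is 55, leaving 8
8: greatest Fibonacci not exceeding it is 8, leaving 0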